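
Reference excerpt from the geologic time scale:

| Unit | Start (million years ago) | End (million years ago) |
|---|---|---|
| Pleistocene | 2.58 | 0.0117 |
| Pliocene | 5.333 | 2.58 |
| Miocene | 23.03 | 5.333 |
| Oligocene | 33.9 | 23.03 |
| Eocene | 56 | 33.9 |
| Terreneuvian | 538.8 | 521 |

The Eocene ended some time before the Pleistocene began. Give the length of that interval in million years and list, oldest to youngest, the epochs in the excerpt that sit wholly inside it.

End of Eocene = 33.9 Ma; start of Pleistocene = 2.58 Ma.
Gap = 33.9 − 2.58 = 31.32 Myr.
Epochs wholly inside 33.9–2.58 Ma: Oligocene (33.9–23.03), Miocene (23.03–5.333), Pliocene (5.333–2.58).

31.32 million years; Oligocene, Miocene, Pliocene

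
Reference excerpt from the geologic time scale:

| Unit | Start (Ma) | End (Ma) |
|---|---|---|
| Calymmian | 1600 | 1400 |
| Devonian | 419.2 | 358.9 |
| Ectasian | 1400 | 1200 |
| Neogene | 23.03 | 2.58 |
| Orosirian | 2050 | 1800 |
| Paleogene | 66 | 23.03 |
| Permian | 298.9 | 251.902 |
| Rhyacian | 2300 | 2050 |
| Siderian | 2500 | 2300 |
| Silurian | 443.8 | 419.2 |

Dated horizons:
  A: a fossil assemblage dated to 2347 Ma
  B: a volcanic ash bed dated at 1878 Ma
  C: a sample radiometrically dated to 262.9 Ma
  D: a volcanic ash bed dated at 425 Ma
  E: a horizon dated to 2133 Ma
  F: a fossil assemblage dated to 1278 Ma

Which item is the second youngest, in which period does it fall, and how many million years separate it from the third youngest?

Smaller Ma means younger, so youngest first: C 262.9 < D 425 < F 1278 < B 1878 < E 2133 < A 2347.
Counting 2 along gives D (425 Ma); the excerpt puts that inside the Silurian, 443.8–419.2 Ma.
Next in line is F (1278 Ma), and 1278 − 425 = 853 Myr.

D, in the Silurian; 853 million years to F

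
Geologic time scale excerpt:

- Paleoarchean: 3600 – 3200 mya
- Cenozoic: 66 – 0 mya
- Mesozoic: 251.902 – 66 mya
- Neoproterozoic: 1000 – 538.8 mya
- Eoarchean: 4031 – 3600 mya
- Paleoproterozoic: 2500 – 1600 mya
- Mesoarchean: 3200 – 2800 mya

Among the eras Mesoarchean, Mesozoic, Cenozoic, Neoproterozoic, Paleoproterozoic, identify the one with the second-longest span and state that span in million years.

Neoproterozoic, 461.2 million years

Durations: Mesoarchean 400; Mesozoic 185.902; Cenozoic 66; Neoproterozoic 461.2; Paleoproterozoic 900 Myr.
Sorted longest-first: Paleoproterozoic (900), Neoproterozoic (461.2), Mesoarchean (400), Mesozoic (185.902), Cenozoic (66).
The second longest is Neoproterozoic at 461.2 Myr.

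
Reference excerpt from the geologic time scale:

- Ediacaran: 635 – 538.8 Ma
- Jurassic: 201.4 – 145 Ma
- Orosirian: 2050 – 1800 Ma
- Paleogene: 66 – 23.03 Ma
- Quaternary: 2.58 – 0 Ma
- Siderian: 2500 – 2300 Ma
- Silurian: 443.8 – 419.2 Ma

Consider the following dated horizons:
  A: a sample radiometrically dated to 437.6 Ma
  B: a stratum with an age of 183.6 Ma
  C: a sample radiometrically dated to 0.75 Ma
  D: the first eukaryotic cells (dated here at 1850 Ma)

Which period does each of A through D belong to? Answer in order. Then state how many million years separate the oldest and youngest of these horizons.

A — Silurian; B — Jurassic; C — Quaternary; D — Orosirian; span 1849.25 million years

A: 437.6 Ma lies in 443.8–419.2 Ma, so Silurian.
B: 183.6 Ma lies in 201.4–145 Ma, so Jurassic.
C: 0.75 Ma lies in 2.58–0 Ma, so Quaternary.
D: 1850 Ma lies in 2050–1800 Ma, so Orosirian.
Oldest = 1850 Ma, youngest = 0.75 Ma → span 1849.25 Myr.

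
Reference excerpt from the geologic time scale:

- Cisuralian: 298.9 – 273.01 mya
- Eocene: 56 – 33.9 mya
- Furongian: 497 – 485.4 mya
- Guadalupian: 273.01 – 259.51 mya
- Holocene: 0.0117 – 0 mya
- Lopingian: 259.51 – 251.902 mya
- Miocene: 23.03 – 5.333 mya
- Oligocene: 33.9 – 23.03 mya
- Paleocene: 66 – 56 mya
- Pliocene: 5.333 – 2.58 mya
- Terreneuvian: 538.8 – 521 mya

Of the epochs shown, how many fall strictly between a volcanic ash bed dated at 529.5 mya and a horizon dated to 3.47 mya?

529.5 Ma sits inside the Terreneuvian (538.8–521) and 3.47 Ma inside the Pliocene (5.333–2.58); neither of those is wholly between the two dates.
The listed epochs lying completely between them are Furongian, Cisuralian, Guadalupian, Lopingian, Paleocene, Eocene, Oligocene, Miocene — 8 in all.

8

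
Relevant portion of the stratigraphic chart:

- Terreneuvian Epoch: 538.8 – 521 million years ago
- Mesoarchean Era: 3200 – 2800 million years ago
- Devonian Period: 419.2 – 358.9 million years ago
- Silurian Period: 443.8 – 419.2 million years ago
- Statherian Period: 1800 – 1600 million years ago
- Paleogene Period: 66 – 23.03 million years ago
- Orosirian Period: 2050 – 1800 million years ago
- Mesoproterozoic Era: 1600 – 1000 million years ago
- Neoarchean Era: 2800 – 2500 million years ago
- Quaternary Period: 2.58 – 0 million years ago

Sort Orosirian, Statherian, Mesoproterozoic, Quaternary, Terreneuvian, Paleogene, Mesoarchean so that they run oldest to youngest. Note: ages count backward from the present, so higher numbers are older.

Mesoarchean, Orosirian, Statherian, Mesoproterozoic, Terreneuvian, Paleogene, Quaternary

The oldest of these is Mesoarchean (starts 3200 Ma) and the youngest is Quaternary (ends 0 Ma).
In between, by decreasing start age: Orosirian (2050), Statherian (1800), Mesoproterozoic (1600), Terreneuvian (538.8), Paleogene (66).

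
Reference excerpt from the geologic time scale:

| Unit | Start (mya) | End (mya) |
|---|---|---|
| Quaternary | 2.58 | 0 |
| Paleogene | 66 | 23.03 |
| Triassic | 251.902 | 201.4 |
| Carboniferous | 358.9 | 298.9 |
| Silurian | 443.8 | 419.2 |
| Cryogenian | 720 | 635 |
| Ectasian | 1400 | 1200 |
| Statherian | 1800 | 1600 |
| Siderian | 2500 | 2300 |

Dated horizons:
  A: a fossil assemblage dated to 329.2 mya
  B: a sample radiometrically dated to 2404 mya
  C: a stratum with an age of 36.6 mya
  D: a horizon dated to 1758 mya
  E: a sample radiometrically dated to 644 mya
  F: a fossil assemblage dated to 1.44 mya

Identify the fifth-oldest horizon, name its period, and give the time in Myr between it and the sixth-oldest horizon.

Sorted oldest-first by Ma: B (2404), D (1758), E (644), A (329.2), C (36.6), F (1.44).
The fifth oldest is C at 36.6 Ma, which lies in 66–23.03 Ma: the Paleogene.
The sixth oldest is F at 1.44 Ma; separation = |36.6 − 1.44| = 35.16 Myr.

C, in the Paleogene; 35.16 million years to F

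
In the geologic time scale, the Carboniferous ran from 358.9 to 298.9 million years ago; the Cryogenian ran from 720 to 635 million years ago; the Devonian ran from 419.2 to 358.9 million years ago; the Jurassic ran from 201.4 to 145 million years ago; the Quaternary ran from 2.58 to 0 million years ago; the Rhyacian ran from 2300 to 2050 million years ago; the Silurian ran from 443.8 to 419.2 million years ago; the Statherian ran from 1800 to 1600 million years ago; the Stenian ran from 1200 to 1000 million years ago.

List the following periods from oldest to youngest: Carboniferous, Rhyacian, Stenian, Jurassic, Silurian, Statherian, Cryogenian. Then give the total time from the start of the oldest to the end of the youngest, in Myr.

Rhyacian → Statherian → Stenian → Cryogenian → Silurian → Carboniferous → Jurassic; total span 2155 Myr

Start ages (Ma): Rhyacian 2300, Statherian 1800, Stenian 1200, Cryogenian 720, Silurian 443.8, Carboniferous 358.9, Jurassic 201.4.
Ordered oldest to youngest: Rhyacian, Statherian, Stenian, Cryogenian, Silurian, Carboniferous, Jurassic.
Span = 2300 − 145 = 2155 Myr.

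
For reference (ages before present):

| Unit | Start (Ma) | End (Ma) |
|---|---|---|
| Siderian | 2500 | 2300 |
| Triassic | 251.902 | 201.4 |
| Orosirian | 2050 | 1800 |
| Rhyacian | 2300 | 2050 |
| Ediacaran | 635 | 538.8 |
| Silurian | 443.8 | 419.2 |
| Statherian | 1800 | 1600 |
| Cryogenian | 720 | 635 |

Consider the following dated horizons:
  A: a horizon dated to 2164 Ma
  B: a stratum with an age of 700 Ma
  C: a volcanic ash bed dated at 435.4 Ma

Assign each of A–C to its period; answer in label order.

A — Rhyacian; B — Cryogenian; C — Silurian

Match each age against the start–end ranges in the excerpt: A = 2164 Ma → Rhyacian (2300–2050); B = 700 Ma → Cryogenian (720–635); C = 435.4 Ma → Silurian (443.8–419.2).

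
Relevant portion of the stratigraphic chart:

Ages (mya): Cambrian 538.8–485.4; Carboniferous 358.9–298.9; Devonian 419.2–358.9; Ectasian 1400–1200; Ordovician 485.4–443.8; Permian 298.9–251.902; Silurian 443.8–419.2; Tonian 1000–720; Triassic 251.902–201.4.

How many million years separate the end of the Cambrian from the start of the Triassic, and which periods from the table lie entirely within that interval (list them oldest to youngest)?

The Cambrian closes at 485.4 Ma and the Triassic opens at 251.902 Ma, so the interval is 485.4 − 251.902 = 233.498 Myr.
A period fits inside if it starts at or after 485.4 Ma and ends at or before 251.902 Ma; oldest first that gives Ordovician, Silurian, Devonian, Carboniferous, Permian.

233.498 million years; Ordovician, Silurian, Devonian, Carboniferous, Permian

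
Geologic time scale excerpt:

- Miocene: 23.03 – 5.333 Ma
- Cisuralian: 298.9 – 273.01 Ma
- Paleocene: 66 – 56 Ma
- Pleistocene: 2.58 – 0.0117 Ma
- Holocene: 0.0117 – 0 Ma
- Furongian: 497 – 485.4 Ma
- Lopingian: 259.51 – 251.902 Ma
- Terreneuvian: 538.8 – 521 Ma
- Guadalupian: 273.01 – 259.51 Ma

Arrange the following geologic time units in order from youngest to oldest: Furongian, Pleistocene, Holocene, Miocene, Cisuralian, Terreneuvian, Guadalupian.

Holocene, Pleistocene, Miocene, Guadalupian, Cisuralian, Furongian, Terreneuvian

The oldest of these is Terreneuvian (starts 538.8 Ma) and the youngest is Holocene (ends 0 Ma).
In between, by decreasing start age: Furongian (497), Cisuralian (298.9), Guadalupian (273.01), Miocene (23.03), Pleistocene (2.58).
Listing youngest first means reversing that sequence.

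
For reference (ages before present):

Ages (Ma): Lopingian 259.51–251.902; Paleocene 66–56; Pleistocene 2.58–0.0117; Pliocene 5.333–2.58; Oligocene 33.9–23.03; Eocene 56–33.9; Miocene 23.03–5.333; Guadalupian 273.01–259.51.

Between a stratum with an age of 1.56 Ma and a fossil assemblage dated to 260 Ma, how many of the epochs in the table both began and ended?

6

260 Ma sits inside the Guadalupian (273.01–259.51) and 1.56 Ma inside the Pleistocene (2.58–0.0117); neither of those is wholly between the two dates.
The listed epochs lying completely between them are Lopingian, Paleocene, Eocene, Oligocene, Miocene, Pliocene — 6 in all.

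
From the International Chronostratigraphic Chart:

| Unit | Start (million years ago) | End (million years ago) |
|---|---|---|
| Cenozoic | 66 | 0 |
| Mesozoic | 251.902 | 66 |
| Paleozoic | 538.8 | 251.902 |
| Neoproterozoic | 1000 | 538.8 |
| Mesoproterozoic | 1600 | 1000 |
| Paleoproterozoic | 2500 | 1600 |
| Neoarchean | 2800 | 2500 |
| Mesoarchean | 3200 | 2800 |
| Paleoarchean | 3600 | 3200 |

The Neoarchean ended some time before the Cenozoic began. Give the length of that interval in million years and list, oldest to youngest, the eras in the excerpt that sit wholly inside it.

The Neoarchean closes at 2500 Ma and the Cenozoic opens at 66 Ma, so the interval is 2500 − 66 = 2434 Myr.
An era fits inside if it starts at or after 2500 Ma and ends at or before 66 Ma; oldest first that gives Paleoproterozoic, Mesoproterozoic, Neoproterozoic, Paleozoic, Mesozoic.

2434 million years; Paleoproterozoic, Mesoproterozoic, Neoproterozoic, Paleozoic, Mesozoic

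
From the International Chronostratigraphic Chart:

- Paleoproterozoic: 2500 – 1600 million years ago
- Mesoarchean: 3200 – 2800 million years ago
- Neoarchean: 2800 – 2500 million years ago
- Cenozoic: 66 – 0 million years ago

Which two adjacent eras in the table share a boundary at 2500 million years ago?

Neoarchean and Paleoproterozoic

The Neoarchean ends at 2500 million years ago and the Paleoproterozoic begins at 2500 million years ago, so they share that boundary.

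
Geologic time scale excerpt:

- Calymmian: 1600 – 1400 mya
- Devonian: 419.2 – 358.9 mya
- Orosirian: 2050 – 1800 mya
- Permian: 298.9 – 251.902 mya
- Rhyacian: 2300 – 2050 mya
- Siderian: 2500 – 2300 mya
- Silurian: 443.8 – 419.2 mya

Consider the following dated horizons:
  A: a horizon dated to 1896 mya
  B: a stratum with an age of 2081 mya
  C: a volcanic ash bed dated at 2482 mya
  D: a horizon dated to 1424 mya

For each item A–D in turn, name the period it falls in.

A — Orosirian; B — Rhyacian; C — Siderian; D — Calymmian

Match each age against the start–end ranges in the excerpt: A = 1896 Ma → Orosirian (2050–1800); B = 2081 Ma → Rhyacian (2300–2050); C = 2482 Ma → Siderian (2500–2300); D = 1424 Ma → Calymmian (1600–1400).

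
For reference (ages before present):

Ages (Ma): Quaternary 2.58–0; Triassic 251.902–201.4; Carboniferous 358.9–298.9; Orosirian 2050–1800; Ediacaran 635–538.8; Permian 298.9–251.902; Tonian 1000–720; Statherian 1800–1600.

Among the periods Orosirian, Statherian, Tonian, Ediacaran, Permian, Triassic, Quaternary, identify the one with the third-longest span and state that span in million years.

Statherian, 200 million years

Start − end for each: Orosirian 2050 − 1800 = 250; Statherian 1800 − 1600 = 200; Tonian 1000 − 720 = 280; Ediacaran 635 − 538.8 = 96.2; Permian 298.9 − 251.902 = 46.998; Triassic 251.902 − 201.4 = 50.502; Quaternary 2.58 − 0 = 2.58.
Ranking these from longest: Tonian > Orosirian > Statherian > Ediacaran > Triassic > Permian > Quaternary.
Position 3 in that ranking is Statherian, which lasted 200 Myr.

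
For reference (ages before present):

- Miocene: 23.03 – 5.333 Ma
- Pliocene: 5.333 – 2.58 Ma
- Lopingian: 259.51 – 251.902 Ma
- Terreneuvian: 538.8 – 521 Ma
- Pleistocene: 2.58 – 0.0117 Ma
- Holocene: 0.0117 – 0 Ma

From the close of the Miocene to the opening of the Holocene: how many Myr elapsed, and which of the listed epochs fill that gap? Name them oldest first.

The Miocene closes at 5.333 Ma and the Holocene opens at 0.0117 Ma, so the interval is 5.333 − 0.0117 = 5.3213 Myr.
An epoch fits inside if it starts at or after 5.333 Ma and ends at or before 0.0117 Ma; oldest first that gives Pliocene, Pleistocene.

5.3213 million years; Pliocene, Pleistocene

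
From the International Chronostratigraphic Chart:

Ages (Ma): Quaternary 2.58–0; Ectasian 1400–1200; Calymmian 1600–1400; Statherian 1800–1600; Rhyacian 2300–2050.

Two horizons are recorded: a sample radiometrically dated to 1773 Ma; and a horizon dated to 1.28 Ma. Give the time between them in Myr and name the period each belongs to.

Elapsed time: 1773 − 1.28 = 1771.72 Myr.
1773 Ma lies within 1800–1600 Ma: Statherian.
1.28 Ma lies within 2.58–0 Ma: Quaternary.

1771.72 million years apart; the first in the Statherian, the second in the Quaternary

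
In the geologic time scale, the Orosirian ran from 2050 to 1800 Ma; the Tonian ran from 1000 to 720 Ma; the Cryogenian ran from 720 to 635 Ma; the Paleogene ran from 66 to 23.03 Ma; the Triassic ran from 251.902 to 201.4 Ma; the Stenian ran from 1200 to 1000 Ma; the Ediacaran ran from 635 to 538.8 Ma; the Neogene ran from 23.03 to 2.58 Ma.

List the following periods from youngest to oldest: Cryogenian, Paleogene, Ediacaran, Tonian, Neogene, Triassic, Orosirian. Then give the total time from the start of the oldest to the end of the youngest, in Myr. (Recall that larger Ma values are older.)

Start ages (Ma): Orosirian 2050, Tonian 1000, Cryogenian 720, Ediacaran 635, Triassic 251.902, Paleogene 66, Neogene 23.03.
Ordered youngest to oldest: Neogene, Paleogene, Triassic, Ediacaran, Cryogenian, Tonian, Orosirian.
Span = 2050 − 2.58 = 2047.42 Myr.

Neogene → Paleogene → Triassic → Ediacaran → Cryogenian → Tonian → Orosirian; total span 2047.42 Myr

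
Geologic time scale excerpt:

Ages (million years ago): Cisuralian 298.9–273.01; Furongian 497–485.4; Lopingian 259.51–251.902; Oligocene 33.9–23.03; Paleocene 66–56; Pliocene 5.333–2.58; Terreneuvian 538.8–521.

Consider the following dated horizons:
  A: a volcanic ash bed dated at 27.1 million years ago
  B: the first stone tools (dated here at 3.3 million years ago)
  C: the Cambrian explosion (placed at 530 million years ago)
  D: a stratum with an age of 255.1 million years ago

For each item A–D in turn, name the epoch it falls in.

A — Oligocene; B — Pliocene; C — Terreneuvian; D — Lopingian

A: 27.1 Ma lies in 33.9–23.03 Ma, so Oligocene.
B: 3.3 Ma lies in 5.333–2.58 Ma, so Pliocene.
C: 530 Ma lies in 538.8–521 Ma, so Terreneuvian.
D: 255.1 Ma lies in 259.51–251.902 Ma, so Lopingian.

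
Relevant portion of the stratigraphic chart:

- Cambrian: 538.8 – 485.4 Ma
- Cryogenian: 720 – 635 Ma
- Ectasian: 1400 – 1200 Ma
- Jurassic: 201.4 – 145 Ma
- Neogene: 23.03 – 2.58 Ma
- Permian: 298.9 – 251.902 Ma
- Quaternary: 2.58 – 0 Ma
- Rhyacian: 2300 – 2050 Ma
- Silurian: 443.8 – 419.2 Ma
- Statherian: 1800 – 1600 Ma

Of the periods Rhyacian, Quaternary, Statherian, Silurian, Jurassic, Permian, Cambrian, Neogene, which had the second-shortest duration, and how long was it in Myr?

Neogene, 20.45 million years

Durations: Rhyacian 250; Quaternary 2.58; Statherian 200; Silurian 24.6; Jurassic 56.4; Permian 46.998; Cambrian 53.4; Neogene 20.45 Myr.
Sorted shortest-first: Quaternary (2.58), Neogene (20.45), Silurian (24.6), Permian (46.998), Cambrian (53.4), Jurassic (56.4), Statherian (200), Rhyacian (250).
The second shortest is Neogene at 20.45 Myr.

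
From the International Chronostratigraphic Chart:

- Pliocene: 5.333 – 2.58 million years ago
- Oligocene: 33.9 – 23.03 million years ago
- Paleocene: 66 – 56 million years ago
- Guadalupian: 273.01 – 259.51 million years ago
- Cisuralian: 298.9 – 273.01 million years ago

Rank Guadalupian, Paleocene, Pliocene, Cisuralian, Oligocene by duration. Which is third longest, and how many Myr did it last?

Start − end for each: Guadalupian 273.01 − 259.51 = 13.5; Paleocene 66 − 56 = 10; Pliocene 5.333 − 2.58 = 2.753; Cisuralian 298.9 − 273.01 = 25.89; Oligocene 33.9 − 23.03 = 10.87.
Ranking these from longest: Cisuralian > Guadalupian > Oligocene > Paleocene > Pliocene.
Position 3 in that ranking is Oligocene, which lasted 10.87 Myr.

Oligocene, 10.87 million years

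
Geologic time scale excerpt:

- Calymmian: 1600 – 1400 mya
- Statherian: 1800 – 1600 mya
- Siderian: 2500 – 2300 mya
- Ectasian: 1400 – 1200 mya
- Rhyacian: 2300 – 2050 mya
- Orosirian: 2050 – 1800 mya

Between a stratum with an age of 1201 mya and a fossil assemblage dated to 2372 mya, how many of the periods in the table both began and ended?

4

The older date is 2372 Ma and the younger is 1201 Ma.
Periods with start < 2372 and end > 1201 Ma: Rhyacian (2300–2050), Orosirian (2050–1800), Statherian (1800–1600), Calymmian (1600–1400).
That is 4 complete periods.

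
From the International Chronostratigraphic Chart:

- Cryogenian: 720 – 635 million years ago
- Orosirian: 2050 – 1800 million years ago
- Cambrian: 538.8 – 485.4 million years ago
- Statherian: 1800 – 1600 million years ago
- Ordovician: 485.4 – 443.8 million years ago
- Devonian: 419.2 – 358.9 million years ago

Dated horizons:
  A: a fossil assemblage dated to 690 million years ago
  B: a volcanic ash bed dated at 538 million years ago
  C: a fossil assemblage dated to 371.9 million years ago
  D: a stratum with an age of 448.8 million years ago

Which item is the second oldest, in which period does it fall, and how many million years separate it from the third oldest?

Larger Ma means older, so oldest first: A 690 > B 538 > D 448.8 > C 371.9.
Counting 2 along gives B (538 Ma); the excerpt puts that inside the Cambrian, 538.8–485.4 Ma.
Next in line is D (448.8 Ma), and 538 − 448.8 = 89.2 Myr.

B, in the Cambrian; 89.2 million years to D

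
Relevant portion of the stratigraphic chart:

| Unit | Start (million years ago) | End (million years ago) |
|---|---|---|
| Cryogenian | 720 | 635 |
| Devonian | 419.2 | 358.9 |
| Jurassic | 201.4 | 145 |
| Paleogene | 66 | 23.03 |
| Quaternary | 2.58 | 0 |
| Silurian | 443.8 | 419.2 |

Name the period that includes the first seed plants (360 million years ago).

360 Ma lies between 419.2 and 358.9 Ma, so it falls in the Devonian.

Devonian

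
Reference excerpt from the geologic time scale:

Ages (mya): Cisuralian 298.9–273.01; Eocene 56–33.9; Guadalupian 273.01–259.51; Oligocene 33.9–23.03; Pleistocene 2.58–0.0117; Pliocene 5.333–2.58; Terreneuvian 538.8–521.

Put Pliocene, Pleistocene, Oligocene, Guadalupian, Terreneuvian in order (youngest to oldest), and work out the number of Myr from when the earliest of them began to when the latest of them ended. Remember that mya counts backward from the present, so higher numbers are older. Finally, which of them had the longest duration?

Start ages (Ma): Terreneuvian 538.8, Guadalupian 273.01, Oligocene 33.9, Pliocene 5.333, Pleistocene 2.58.
Ordered youngest to oldest: Pleistocene, Pliocene, Oligocene, Guadalupian, Terreneuvian.
Span = 538.8 − 0.0117 = 538.7883 Myr.
Durations: Guadalupian 13.5, Terreneuvian 17.8, Pleistocene 2.5683, Oligocene 10.87, Pliocene 2.753 → longest is Terreneuvian (17.8 Myr).

Pleistocene → Pliocene → Oligocene → Guadalupian → Terreneuvian; total span 538.7883 Myr; longest is Terreneuvian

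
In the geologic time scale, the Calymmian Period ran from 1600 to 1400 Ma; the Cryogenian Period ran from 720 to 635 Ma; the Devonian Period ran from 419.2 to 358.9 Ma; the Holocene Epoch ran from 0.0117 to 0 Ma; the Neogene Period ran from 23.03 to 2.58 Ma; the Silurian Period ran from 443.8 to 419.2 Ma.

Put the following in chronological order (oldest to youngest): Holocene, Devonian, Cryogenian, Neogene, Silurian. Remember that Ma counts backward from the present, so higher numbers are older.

Read off each span (Ma): Holocene 0.0117–0; Devonian 419.2–358.9; Cryogenian 720–635; Neogene 23.03–2.58; Silurian 443.8–419.2.
Larger Ma is older, so oldest→youngest is Cryogenian, Silurian, Devonian, Neogene, Holocene.

Cryogenian, Silurian, Devonian, Neogene, Holocene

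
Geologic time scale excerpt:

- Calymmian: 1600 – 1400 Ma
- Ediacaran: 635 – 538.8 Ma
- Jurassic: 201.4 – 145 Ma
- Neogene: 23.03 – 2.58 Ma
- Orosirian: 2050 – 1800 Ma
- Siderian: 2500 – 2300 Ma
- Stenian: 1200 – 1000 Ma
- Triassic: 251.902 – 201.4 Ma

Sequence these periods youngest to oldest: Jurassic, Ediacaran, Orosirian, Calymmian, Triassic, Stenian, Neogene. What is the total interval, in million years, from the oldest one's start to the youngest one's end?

Neogene → Jurassic → Triassic → Ediacaran → Stenian → Calymmian → Orosirian; total span 2047.42 Myr

Start ages (Ma): Orosirian 2050, Calymmian 1600, Stenian 1200, Ediacaran 635, Triassic 251.902, Jurassic 201.4, Neogene 23.03.
Ordered youngest to oldest: Neogene, Jurassic, Triassic, Ediacaran, Stenian, Calymmian, Orosirian.
Span = 2050 − 2.58 = 2047.42 Myr.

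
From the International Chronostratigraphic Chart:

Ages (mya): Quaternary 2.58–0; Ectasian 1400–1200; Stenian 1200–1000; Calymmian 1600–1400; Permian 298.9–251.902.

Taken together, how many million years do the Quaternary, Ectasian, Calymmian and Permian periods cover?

449.578 million years

Each duration: Quaternary = 2.58; Ectasian = 200; Calymmian = 200; Permian = 46.998.
Sum: 2.58 + 200 + 200 + 46.998 = 449.578 Myr.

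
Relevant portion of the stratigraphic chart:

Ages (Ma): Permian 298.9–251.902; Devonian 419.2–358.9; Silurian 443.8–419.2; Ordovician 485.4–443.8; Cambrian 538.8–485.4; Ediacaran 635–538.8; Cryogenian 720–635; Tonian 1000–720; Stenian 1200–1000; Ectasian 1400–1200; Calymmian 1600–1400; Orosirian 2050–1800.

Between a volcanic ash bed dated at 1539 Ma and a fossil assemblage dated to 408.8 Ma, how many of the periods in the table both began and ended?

1539 Ma sits inside the Calymmian (1600–1400) and 408.8 Ma inside the Devonian (419.2–358.9); neither of those is wholly between the two dates.
The listed periods lying completely between them are Ectasian, Stenian, Tonian, Cryogenian, Ediacaran, Cambrian, Ordovician, Silurian — 8 in all.

8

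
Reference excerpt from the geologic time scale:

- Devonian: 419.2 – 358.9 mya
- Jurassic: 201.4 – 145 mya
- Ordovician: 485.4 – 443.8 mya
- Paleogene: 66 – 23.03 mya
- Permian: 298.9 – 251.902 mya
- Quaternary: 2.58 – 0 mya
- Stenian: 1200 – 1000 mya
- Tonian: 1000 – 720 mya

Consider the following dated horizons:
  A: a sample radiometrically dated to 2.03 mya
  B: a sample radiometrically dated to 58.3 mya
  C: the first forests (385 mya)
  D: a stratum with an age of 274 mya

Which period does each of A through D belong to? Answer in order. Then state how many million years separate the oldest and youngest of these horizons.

A: 2.03 Ma lies in 2.58–0 Ma, so Quaternary.
B: 58.3 Ma lies in 66–23.03 Ma, so Paleogene.
C: 385 Ma lies in 419.2–358.9 Ma, so Devonian.
D: 274 Ma lies in 298.9–251.902 Ma, so Permian.
Oldest = 385 Ma, youngest = 2.03 Ma → span 382.97 Myr.

A — Quaternary; B — Paleogene; C — Devonian; D — Permian; span 382.97 million years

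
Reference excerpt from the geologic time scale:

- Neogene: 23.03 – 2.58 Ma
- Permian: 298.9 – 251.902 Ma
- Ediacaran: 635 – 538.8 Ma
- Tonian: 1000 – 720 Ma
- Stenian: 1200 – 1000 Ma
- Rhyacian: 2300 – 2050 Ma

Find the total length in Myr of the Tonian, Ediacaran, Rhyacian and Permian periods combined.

Each duration: Tonian = 280; Ediacaran = 96.2; Rhyacian = 250; Permian = 46.998.
Sum: 280 + 96.2 + 250 + 46.998 = 673.198 Myr.

673.198 million years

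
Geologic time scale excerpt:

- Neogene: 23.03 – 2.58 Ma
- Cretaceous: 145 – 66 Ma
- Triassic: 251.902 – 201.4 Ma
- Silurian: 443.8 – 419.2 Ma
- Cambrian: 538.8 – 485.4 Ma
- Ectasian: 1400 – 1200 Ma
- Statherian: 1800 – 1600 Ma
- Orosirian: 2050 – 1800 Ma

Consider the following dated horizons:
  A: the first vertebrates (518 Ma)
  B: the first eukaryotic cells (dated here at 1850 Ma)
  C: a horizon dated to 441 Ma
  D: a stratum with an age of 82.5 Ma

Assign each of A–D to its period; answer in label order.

A — Cambrian; B — Orosirian; C — Silurian; D — Cretaceous

A: 518 Ma lies in 538.8–485.4 Ma, so Cambrian.
B: 1850 Ma lies in 2050–1800 Ma, so Orosirian.
C: 441 Ma lies in 443.8–419.2 Ma, so Silurian.
D: 82.5 Ma lies in 145–66 Ma, so Cretaceous.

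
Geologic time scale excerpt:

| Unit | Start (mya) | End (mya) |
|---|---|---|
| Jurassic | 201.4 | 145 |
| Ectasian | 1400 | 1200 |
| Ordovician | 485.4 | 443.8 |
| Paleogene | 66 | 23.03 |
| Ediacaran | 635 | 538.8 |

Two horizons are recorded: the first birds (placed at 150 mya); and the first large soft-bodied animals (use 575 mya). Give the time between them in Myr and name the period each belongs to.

425 million years apart; the first in the Jurassic, the second in the Ediacaran

Elapsed time: 575 − 150 = 425 Myr.
150 Ma lies within 201.4–145 Ma: Jurassic.
575 Ma lies within 635–538.8 Ma: Ediacaran.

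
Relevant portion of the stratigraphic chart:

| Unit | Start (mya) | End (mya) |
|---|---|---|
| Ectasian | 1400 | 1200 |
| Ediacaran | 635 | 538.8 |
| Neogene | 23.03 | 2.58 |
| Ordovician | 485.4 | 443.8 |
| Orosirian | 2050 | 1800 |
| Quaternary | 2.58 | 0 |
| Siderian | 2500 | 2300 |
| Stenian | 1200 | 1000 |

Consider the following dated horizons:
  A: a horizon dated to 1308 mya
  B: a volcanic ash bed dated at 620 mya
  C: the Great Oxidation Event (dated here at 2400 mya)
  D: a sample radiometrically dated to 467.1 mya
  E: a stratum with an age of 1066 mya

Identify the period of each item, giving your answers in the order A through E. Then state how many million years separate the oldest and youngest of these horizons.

A: 1308 Ma lies in 1400–1200 Ma, so Ectasian.
B: 620 Ma lies in 635–538.8 Ma, so Ediacaran.
C: 2400 Ma lies in 2500–2300 Ma, so Siderian.
D: 467.1 Ma lies in 485.4–443.8 Ma, so Ordovician.
E: 1066 Ma lies in 1200–1000 Ma, so Stenian.
Oldest = 2400 Ma, youngest = 467.1 Ma → span 1932.9 Myr.

A — Ectasian; B — Ediacaran; C — Siderian; D — Ordovician; E — Stenian; span 1932.9 million years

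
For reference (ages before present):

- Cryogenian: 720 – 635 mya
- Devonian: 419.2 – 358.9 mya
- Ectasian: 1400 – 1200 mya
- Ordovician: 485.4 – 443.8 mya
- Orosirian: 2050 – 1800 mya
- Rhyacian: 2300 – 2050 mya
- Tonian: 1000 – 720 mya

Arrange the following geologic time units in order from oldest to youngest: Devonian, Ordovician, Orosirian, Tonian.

The oldest of these is Orosirian (starts 2050 Ma) and the youngest is Devonian (ends 358.9 Ma).
In between, by decreasing start age: Tonian (1000), Ordovician (485.4).

Orosirian, then Tonian, then Ordovician, then Devonian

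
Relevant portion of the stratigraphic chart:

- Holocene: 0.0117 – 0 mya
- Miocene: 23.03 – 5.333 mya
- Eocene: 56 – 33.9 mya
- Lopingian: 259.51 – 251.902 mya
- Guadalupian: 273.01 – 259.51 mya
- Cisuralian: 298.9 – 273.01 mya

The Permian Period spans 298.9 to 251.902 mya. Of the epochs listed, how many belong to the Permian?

Epochs inside 298.9–251.902 Ma: Cisuralian, Guadalupian, Lopingian — 3 in total.

3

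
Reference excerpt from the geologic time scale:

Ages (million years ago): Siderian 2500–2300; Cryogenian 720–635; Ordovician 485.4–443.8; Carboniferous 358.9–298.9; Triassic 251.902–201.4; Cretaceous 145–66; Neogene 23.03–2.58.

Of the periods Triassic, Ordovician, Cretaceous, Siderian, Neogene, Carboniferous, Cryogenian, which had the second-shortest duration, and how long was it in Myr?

Start − end for each: Triassic 251.902 − 201.4 = 50.502; Ordovician 485.4 − 443.8 = 41.6; Cretaceous 145 − 66 = 79; Siderian 2500 − 2300 = 200; Neogene 23.03 − 2.58 = 20.45; Carboniferous 358.9 − 298.9 = 60; Cryogenian 720 − 635 = 85.
Ranking these from shortest: Neogene < Ordovician < Triassic < Carboniferous < Cretaceous < Cryogenian < Siderian.
Position 2 in that ranking is Ordovician, which lasted 41.6 Myr.

Ordovician, 41.6 million years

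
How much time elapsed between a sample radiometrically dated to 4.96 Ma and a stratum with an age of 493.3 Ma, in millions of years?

493.3 − 4.96 = 488.34 million years.

488.34 million years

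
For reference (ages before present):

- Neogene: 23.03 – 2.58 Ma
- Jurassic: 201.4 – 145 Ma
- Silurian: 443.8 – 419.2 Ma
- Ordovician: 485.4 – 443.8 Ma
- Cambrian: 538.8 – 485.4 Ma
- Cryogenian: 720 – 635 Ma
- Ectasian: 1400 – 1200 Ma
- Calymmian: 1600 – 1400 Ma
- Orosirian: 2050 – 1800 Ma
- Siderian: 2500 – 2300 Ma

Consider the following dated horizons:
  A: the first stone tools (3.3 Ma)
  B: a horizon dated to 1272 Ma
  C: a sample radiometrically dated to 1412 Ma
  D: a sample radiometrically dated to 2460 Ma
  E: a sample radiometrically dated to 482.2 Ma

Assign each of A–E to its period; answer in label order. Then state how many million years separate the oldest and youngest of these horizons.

Match each age against the start–end ranges in the excerpt: A = 3.3 Ma → Neogene (23.03–2.58); B = 1272 Ma → Ectasian (1400–1200); C = 1412 Ma → Calymmian (1600–1400); D = 2460 Ma → Siderian (2500–2300); E = 482.2 Ma → Ordovician (485.4–443.8).
The largest age is 2460 Ma and the smallest is 3.3 Ma; their difference is 2456.7 Myr.

A — Neogene; B — Ectasian; C — Calymmian; D — Siderian; E — Ordovician; span 2456.7 million years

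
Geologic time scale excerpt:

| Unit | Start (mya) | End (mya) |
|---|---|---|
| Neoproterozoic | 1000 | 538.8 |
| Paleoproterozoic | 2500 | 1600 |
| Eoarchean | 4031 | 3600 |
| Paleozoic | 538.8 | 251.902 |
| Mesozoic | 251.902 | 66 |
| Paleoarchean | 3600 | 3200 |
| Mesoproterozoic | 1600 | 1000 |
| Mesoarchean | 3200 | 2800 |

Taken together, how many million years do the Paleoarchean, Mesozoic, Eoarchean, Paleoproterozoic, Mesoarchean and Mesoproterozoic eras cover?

Duration is start − end for each: (3600 − 3200) + (251.902 − 66) + (4031 − 3600) + (2500 − 1600) + (3200 − 2800) + (1600 − 1000).
That is 400 + 185.902 + 431 + 900 + 400 + 600, which totals 2916.902 million years.

2916.902 million years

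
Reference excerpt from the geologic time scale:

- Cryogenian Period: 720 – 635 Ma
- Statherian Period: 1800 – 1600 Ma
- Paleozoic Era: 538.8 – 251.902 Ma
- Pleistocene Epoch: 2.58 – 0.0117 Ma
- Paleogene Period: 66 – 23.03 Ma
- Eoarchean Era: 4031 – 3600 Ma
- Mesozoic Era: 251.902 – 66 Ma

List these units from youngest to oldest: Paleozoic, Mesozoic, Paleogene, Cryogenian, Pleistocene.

Pleistocene, then Paleogene, then Mesozoic, then Paleozoic, then Cryogenian

The oldest of these is Cryogenian (starts 720 Ma) and the youngest is Pleistocene (ends 0.0117 Ma).
In between, by decreasing start age: Paleozoic (538.8), Mesozoic (251.902), Paleogene (66).
Listing youngest first means reversing that sequence.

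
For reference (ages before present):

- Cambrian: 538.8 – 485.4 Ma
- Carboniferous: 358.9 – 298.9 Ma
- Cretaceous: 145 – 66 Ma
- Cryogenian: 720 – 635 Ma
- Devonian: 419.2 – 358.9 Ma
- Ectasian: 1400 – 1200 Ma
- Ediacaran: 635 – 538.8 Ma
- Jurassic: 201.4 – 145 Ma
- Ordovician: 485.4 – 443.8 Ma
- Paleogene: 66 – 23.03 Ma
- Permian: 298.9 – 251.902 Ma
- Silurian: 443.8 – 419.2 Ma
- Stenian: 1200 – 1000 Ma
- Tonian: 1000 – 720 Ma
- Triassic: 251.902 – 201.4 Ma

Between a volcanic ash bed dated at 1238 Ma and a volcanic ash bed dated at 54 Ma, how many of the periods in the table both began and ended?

1238 Ma sits inside the Ectasian (1400–1200) and 54 Ma inside the Paleogene (66–23.03); neither of those is wholly between the two dates.
The listed periods lying completely between them are Stenian, Tonian, Cryogenian, Ediacaran, Cambrian, Ordovician, Silurian, Devonian, Carboniferous, Permian, Triassic, Jurassic, Cretaceous — 13 in all.

13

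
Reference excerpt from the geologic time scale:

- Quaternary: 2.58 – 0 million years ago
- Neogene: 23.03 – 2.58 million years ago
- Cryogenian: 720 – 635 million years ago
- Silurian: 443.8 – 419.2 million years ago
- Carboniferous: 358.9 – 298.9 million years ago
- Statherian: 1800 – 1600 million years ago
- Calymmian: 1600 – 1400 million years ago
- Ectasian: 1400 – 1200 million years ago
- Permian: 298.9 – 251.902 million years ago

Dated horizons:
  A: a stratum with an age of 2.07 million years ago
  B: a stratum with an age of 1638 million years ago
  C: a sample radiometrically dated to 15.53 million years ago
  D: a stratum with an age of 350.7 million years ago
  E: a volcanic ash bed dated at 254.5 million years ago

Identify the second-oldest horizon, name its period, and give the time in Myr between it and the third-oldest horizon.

Larger Ma means older, so oldest first: B 1638 > D 350.7 > E 254.5 > C 15.53 > A 2.07.
Counting 2 along gives D (350.7 Ma); the excerpt puts that inside the Carboniferous, 358.9–298.9 Ma.
Next in line is E (254.5 Ma), and 350.7 − 254.5 = 96.2 Myr.

D, in the Carboniferous; 96.2 million years to E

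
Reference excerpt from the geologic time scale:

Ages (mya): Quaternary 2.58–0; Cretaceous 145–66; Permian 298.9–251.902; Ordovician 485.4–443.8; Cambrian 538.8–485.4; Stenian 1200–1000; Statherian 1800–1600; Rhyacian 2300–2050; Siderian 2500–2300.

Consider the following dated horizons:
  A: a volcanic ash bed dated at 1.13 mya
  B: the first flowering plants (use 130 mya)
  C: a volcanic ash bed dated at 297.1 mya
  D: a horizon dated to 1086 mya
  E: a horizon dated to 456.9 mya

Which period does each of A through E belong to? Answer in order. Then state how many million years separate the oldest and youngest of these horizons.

A — Quaternary; B — Cretaceous; C — Permian; D — Stenian; E — Ordovician; span 1084.87 million years

Match each age against the start–end ranges in the excerpt: A = 1.13 Ma → Quaternary (2.58–0); B = 130 Ma → Cretaceous (145–66); C = 297.1 Ma → Permian (298.9–251.902); D = 1086 Ma → Stenian (1200–1000); E = 456.9 Ma → Ordovician (485.4–443.8).
The largest age is 1086 Ma and the smallest is 1.13 Ma; their difference is 1084.87 Myr.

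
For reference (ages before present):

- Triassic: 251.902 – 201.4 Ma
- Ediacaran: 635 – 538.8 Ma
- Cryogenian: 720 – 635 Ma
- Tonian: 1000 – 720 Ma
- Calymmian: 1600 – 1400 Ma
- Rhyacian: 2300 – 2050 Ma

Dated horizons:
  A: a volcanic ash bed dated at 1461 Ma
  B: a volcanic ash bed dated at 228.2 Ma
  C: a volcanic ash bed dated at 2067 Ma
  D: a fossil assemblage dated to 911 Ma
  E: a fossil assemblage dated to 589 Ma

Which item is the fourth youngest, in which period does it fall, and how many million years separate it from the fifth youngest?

Smaller Ma means younger, so youngest first: B 228.2 < E 589 < D 911 < A 1461 < C 2067.
Counting 4 along gives A (1461 Ma); the excerpt puts that inside the Calymmian, 1600–1400 Ma.
Next in line is C (2067 Ma), and 2067 − 1461 = 606 Myr.

A, in the Calymmian; 606 million years to C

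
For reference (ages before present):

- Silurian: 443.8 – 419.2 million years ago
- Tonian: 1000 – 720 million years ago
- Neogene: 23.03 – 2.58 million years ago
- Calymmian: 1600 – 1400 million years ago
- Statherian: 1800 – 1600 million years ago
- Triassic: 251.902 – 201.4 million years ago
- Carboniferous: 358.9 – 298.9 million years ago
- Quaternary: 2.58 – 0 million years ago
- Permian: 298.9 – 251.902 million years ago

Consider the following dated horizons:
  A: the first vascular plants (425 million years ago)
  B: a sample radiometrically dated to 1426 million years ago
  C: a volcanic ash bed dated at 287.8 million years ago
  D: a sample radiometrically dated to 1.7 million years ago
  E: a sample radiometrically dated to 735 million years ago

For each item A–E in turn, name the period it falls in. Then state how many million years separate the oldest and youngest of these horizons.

A: 425 Ma lies in 443.8–419.2 Ma, so Silurian.
B: 1426 Ma lies in 1600–1400 Ma, so Calymmian.
C: 287.8 Ma lies in 298.9–251.902 Ma, so Permian.
D: 1.7 Ma lies in 2.58–0 Ma, so Quaternary.
E: 735 Ma lies in 1000–720 Ma, so Tonian.
Oldest = 1426 Ma, youngest = 1.7 Ma → span 1424.3 Myr.

A — Silurian; B — Calymmian; C — Permian; D — Quaternary; E — Tonian; span 1424.3 million years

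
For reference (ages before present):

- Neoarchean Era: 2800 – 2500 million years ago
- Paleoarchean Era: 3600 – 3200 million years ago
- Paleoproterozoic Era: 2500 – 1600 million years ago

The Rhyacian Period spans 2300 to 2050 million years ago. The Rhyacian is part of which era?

Paleoproterozoic

The Rhyacian (2300–2050 Ma) lies entirely within 2500–1600 Ma, the Paleoproterozoic Era.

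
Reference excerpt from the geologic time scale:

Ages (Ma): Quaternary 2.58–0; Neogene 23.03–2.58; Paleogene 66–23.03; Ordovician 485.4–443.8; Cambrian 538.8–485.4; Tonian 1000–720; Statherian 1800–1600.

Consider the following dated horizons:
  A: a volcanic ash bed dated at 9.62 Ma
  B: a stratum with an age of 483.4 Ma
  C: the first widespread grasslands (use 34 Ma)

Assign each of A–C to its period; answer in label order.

Match each age against the start–end ranges in the excerpt: A = 9.62 Ma → Neogene (23.03–2.58); B = 483.4 Ma → Ordovician (485.4–443.8); C = 34 Ma → Paleogene (66–23.03).

A — Neogene; B — Ordovician; C — Paleogene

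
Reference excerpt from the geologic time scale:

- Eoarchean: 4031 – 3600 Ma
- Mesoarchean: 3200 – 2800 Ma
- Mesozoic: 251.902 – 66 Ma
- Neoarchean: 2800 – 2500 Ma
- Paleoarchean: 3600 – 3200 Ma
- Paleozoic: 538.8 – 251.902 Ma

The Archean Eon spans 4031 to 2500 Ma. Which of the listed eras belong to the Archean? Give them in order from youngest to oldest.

Eras with both bounds inside 4031–2500 Ma: Neoarchean (2800–2500), Mesoarchean (3200–2800), Paleoarchean (3600–3200), Eoarchean (4031–3600).

Neoarchean, Mesoarchean, Paleoarchean, Eoarchean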